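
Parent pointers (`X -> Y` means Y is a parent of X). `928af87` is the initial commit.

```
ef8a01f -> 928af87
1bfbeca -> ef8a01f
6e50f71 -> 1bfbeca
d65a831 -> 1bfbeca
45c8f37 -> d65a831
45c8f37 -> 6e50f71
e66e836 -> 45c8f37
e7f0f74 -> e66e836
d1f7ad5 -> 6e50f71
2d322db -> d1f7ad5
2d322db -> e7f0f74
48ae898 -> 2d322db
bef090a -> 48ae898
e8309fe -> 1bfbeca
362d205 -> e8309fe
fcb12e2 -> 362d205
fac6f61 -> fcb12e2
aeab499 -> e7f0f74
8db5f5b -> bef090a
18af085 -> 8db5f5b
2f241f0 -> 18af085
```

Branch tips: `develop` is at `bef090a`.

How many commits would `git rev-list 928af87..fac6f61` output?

Reachable from fac6f61: {1bfbeca, 362d205, 928af87, e8309fe, ef8a01f, fac6f61, fcb12e2}.
Reachable from 928af87: {928af87}.
In fac6f61's history but not 928af87's: {1bfbeca, 362d205, e8309fe, ef8a01f, fac6f61, fcb12e2} — 6 commits.

6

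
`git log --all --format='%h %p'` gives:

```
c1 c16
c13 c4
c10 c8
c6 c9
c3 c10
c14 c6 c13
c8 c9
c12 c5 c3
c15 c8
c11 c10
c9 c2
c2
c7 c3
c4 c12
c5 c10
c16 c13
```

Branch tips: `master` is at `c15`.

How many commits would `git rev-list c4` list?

Walking parent pointers from c4: reachable set = {c10, c12, c2, c3, c4, c5, c8, c9}.
That is 8 commits.

8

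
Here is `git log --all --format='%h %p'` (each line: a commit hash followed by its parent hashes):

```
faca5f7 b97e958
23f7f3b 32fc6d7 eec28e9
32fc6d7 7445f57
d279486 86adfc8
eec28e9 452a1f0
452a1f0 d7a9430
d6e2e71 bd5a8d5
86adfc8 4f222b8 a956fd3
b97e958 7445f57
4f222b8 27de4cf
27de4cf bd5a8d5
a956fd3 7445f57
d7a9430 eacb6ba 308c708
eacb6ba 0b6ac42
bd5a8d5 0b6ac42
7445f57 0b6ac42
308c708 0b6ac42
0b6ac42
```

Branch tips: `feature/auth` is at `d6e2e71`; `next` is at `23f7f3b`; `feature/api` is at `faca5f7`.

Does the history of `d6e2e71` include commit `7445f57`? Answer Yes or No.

No

Ancestors of d6e2e71: {0b6ac42, bd5a8d5, d6e2e71}.
7445f57 is not in that set, so it is not an ancestor of d6e2e71.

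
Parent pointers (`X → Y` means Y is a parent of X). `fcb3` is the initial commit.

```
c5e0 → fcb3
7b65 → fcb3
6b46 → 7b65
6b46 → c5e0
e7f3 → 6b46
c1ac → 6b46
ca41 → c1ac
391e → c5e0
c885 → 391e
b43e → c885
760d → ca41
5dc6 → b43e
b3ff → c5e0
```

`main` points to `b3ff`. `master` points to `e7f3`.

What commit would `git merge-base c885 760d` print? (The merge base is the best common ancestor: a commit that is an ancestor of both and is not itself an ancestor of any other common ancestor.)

Ancestors of c885: {391e, c5e0, c885, fcb3}.
Ancestors of 760d: {6b46, 760d, 7b65, c1ac, c5e0, ca41, fcb3}.
Common ancestors: {c5e0, fcb3}.
Among these, c5e0 is not an ancestor of any other common ancestor — it is the merge base.

c5e0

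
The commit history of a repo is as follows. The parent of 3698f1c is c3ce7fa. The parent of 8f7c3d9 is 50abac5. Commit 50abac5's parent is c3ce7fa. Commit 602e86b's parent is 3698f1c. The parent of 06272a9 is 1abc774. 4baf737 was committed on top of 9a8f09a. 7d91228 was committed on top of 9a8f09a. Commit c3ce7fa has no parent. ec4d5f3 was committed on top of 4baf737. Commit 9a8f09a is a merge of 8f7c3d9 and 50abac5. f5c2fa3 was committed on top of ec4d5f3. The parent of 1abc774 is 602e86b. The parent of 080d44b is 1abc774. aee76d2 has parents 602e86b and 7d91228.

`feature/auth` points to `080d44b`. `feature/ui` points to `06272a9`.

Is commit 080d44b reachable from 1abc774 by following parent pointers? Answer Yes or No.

No

Ancestors of 1abc774: {1abc774, 3698f1c, 602e86b, c3ce7fa}.
080d44b is not in that set, so it is not an ancestor of 1abc774.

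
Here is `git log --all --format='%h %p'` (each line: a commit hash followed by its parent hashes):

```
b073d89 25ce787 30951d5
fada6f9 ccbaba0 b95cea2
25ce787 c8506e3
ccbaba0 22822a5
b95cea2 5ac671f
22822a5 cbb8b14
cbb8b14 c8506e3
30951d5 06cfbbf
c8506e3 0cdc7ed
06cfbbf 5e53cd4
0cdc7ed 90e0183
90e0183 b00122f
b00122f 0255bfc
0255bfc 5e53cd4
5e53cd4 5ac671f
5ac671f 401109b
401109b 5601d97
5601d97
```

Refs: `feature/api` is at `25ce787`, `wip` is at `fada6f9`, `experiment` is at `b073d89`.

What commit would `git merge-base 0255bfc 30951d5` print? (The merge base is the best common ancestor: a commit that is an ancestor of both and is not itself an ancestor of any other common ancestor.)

Ancestors of 0255bfc: {0255bfc, 401109b, 5601d97, 5ac671f, 5e53cd4}.
Ancestors of 30951d5: {06cfbbf, 30951d5, 401109b, 5601d97, 5ac671f, 5e53cd4}.
Common ancestors: {401109b, 5601d97, 5ac671f, 5e53cd4}.
Among these, 5e53cd4 is not an ancestor of any other common ancestor — it is the merge base.

5e53cd4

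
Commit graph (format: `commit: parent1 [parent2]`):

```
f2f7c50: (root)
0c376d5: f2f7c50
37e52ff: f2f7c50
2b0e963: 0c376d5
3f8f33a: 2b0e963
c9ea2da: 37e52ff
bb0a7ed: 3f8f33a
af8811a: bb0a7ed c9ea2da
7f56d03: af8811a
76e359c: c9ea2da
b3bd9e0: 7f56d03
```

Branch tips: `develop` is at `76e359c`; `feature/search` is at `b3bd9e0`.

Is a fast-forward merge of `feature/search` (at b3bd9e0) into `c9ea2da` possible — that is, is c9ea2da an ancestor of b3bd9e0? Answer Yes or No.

A fast-forward from c9ea2da to b3bd9e0 is possible iff c9ea2da is an ancestor of b3bd9e0.
Ancestors of b3bd9e0: {0c376d5, 2b0e963, 37e52ff, 3f8f33a, 7f56d03, af8811a, b3bd9e0, bb0a7ed, c9ea2da, f2f7c50}.
c9ea2da is among them, so fast-forward is possible.

Yes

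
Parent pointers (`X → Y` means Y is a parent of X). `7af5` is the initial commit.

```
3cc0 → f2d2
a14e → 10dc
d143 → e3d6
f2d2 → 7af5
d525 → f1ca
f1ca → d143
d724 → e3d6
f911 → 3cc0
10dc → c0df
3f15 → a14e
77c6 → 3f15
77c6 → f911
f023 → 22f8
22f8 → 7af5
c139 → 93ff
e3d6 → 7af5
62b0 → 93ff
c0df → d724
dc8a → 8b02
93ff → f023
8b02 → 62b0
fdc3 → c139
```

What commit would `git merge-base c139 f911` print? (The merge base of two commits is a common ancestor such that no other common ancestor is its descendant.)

Ancestors of c139: {22f8, 7af5, 93ff, c139, f023}.
Ancestors of f911: {3cc0, 7af5, f2d2, f911}.
Common ancestors: {7af5}.
The only common ancestor is 7af5, so it is the merge base.

7af5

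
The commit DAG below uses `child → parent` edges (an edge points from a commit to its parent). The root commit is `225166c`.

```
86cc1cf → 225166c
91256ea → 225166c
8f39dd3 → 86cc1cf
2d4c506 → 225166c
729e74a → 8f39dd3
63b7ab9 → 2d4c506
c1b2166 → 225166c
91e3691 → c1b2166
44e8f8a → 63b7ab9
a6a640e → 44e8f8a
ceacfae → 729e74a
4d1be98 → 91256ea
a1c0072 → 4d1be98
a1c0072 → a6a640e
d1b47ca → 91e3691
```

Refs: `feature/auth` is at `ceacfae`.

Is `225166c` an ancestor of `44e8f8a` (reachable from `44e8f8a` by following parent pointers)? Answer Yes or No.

Yes

Ancestors of 44e8f8a (commits reachable by following parents): {225166c, 2d4c506, 44e8f8a, 63b7ab9}.
225166c is in that set, so it is an ancestor of 44e8f8a.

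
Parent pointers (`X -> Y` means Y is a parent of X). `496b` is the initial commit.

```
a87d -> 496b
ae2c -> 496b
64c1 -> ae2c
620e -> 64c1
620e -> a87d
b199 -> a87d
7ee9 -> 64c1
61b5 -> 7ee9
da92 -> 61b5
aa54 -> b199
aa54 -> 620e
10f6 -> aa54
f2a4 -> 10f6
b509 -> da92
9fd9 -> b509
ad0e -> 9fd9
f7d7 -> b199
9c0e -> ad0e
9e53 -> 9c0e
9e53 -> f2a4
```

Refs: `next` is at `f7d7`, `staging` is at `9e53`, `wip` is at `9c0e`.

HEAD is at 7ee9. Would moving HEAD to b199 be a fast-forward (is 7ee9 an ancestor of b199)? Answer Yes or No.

A fast-forward from 7ee9 to b199 is possible iff 7ee9 is an ancestor of b199.
Ancestors of b199: {496b, a87d, b199}.
7ee9 is not among them, so fast-forward is not possible.

No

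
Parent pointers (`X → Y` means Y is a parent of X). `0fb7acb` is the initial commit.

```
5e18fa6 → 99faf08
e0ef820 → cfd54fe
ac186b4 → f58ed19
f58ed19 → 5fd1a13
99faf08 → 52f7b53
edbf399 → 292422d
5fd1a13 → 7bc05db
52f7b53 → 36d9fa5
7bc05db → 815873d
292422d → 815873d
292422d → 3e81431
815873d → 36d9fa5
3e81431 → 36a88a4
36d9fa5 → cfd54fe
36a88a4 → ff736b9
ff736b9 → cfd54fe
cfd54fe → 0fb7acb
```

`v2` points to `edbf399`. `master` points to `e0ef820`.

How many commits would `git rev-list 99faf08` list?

5

Walking parent pointers from 99faf08: reachable set = {0fb7acb, 36d9fa5, 52f7b53, 99faf08, cfd54fe}.
That is 5 commits.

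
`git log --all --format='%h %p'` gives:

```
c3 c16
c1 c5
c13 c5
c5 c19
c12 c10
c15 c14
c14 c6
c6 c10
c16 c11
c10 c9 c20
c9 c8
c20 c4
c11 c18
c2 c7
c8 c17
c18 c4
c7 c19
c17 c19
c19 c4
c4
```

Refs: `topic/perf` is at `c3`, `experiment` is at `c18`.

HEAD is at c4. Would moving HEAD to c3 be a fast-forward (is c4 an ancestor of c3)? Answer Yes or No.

Yes

A fast-forward from c4 to c3 is possible iff c4 is an ancestor of c3.
Ancestors of c3: {c11, c16, c18, c3, c4}.
c4 is among them, so fast-forward is possible.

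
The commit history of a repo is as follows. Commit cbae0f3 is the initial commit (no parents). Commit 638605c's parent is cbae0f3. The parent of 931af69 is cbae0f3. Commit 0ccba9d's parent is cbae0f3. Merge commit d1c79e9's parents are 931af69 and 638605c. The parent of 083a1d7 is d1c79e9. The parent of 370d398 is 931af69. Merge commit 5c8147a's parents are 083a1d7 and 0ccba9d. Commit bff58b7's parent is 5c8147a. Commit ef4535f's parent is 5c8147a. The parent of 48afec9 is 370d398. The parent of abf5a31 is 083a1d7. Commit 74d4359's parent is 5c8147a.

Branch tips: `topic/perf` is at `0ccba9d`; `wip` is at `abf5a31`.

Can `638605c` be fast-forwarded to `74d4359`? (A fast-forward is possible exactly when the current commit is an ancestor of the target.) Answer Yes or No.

Yes

A fast-forward from 638605c to 74d4359 is possible iff 638605c is an ancestor of 74d4359.
Ancestors of 74d4359: {083a1d7, 0ccba9d, 5c8147a, 638605c, 74d4359, 931af69, cbae0f3, d1c79e9}.
638605c is among them, so fast-forward is possible.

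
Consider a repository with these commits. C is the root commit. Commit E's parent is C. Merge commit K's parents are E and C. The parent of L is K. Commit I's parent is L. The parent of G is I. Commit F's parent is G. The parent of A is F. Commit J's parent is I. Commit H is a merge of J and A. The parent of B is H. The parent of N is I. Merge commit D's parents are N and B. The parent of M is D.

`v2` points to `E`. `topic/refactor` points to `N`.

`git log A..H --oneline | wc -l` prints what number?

Reachable from H: {A, C, E, F, G, H, I, J, K, L}.
Reachable from A: {A, C, E, F, G, I, K, L}.
In H's history but not A's: {H, J} — 2 commits.

2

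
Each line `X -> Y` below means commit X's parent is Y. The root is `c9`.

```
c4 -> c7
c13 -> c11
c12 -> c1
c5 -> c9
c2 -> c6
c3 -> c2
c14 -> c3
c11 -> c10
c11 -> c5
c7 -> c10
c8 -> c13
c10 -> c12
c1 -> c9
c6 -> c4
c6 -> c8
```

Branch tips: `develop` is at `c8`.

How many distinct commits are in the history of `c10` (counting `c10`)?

4

Walking parent pointers from c10: reachable set = {c1, c10, c12, c9}.
That is 4 commits.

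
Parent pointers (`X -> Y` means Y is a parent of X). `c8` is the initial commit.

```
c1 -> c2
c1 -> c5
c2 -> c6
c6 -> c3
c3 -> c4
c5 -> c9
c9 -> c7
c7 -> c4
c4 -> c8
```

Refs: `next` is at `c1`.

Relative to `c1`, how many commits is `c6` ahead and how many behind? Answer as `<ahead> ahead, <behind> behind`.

Reachable from c6: {c3, c4, c6, c8}.
Reachable from c1: {c1, c2, c3, c4, c5, c6, c7, c8, c9}.
Only in c6's history (ahead): {} — 0.
Only in c1's history (behind): {c1, c2, c5, c7, c9} — 5.

0 ahead, 5 behind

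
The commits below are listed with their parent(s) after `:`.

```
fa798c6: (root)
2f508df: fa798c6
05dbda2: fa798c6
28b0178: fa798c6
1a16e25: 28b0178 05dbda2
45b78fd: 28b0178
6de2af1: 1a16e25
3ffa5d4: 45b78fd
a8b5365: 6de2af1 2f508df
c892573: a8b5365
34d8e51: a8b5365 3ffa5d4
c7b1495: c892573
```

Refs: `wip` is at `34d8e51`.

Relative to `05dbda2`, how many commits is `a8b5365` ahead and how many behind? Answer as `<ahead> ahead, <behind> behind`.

5 ahead, 0 behind

Reachable from a8b5365: {05dbda2, 1a16e25, 28b0178, 2f508df, 6de2af1, a8b5365, fa798c6}.
Reachable from 05dbda2: {05dbda2, fa798c6}.
Only in a8b5365's history (ahead): {1a16e25, 28b0178, 2f508df, 6de2af1, a8b5365} — 5.
Only in 05dbda2's history (behind): {} — 0.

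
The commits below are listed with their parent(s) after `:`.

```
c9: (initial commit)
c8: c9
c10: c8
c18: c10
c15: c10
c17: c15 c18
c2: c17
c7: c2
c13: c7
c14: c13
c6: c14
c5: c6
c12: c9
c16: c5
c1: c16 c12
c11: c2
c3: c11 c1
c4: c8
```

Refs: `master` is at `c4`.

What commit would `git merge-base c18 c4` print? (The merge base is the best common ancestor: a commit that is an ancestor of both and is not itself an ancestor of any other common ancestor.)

c8

Ancestors of c18: {c10, c18, c8, c9}.
Ancestors of c4: {c4, c8, c9}.
Common ancestors: {c8, c9}.
Among these, c8 is not an ancestor of any other common ancestor — it is the merge base.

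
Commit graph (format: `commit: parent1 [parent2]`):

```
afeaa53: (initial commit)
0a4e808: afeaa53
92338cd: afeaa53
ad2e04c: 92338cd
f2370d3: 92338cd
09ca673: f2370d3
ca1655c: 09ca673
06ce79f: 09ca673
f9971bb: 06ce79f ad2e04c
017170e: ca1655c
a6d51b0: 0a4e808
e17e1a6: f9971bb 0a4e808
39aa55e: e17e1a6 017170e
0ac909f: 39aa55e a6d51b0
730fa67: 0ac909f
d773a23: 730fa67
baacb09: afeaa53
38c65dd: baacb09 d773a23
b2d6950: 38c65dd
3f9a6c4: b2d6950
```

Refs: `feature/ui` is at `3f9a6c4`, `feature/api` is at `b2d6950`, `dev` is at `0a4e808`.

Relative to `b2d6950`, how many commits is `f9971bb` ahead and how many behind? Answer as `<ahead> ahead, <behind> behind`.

0 ahead, 12 behind

Reachable from f9971bb: {06ce79f, 09ca673, 92338cd, ad2e04c, afeaa53, f2370d3, f9971bb}.
Reachable from b2d6950: {017170e, 06ce79f, 09ca673, 0a4e808, 0ac909f, 38c65dd, 39aa55e, 730fa67, 92338cd, a6d51b0, ad2e04c, afeaa53, b2d6950, baacb09, ca1655c, d773a23, e17e1a6, f2370d3, f9971bb}.
Only in f9971bb's history (ahead): {} — 0.
Only in b2d6950's history (behind): {017170e, 0a4e808, 0ac909f, 38c65dd, 39aa55e, 730fa67, a6d51b0, b2d6950, baacb09, ca1655c, d773a23, e17e1a6} — 12.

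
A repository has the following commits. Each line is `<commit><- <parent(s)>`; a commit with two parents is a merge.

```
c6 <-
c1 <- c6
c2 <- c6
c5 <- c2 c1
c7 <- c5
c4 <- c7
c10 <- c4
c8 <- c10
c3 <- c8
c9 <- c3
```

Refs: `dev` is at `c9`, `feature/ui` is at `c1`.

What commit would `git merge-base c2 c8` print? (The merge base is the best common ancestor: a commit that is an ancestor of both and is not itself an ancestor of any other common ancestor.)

c2

Ancestors of c2: {c2, c6}.
Ancestors of c8: {c1, c10, c2, c4, c5, c6, c7, c8}.
Common ancestors: {c2, c6}.
Among these, c2 is not an ancestor of any other common ancestor — it is the merge base.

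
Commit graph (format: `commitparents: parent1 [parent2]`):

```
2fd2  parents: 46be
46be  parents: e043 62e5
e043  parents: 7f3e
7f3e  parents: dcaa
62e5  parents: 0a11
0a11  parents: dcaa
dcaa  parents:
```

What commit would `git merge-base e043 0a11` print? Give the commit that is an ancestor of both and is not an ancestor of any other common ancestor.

Ancestors of e043: {7f3e, dcaa, e043}.
Ancestors of 0a11: {0a11, dcaa}.
Common ancestors: {dcaa}.
The only common ancestor is dcaa, so it is the merge base.

dcaa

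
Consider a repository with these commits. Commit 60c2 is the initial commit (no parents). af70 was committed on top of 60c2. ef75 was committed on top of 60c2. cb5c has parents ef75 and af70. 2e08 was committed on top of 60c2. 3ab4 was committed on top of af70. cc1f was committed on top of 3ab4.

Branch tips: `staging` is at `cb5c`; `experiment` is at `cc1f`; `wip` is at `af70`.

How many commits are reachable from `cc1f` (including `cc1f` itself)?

Walking parent pointers from cc1f: reachable set = {3ab4, 60c2, af70, cc1f}.
That is 4 commits.

4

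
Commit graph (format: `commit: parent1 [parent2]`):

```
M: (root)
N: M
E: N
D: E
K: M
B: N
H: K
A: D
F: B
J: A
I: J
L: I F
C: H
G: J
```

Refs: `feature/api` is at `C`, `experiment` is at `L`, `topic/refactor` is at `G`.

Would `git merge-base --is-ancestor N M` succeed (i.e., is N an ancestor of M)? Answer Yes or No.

No

Ancestors of M: {M}.
N is not in that set, so it is not an ancestor of M.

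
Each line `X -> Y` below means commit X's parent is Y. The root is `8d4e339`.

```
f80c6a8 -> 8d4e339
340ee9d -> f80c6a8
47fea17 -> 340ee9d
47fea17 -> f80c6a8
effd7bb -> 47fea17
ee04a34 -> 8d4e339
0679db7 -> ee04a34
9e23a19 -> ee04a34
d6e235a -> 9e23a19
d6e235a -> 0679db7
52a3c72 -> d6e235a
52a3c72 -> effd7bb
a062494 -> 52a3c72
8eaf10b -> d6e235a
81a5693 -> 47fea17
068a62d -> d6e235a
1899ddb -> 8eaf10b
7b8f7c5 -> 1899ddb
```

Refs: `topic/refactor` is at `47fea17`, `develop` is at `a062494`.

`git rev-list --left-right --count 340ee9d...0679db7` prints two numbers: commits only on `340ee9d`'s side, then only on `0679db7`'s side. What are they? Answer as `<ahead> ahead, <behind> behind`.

Reachable from 340ee9d: {340ee9d, 8d4e339, f80c6a8}.
Reachable from 0679db7: {0679db7, 8d4e339, ee04a34}.
Only in 340ee9d's history (ahead): {340ee9d, f80c6a8} — 2.
Only in 0679db7's history (behind): {0679db7, ee04a34} — 2.

2 ahead, 2 behind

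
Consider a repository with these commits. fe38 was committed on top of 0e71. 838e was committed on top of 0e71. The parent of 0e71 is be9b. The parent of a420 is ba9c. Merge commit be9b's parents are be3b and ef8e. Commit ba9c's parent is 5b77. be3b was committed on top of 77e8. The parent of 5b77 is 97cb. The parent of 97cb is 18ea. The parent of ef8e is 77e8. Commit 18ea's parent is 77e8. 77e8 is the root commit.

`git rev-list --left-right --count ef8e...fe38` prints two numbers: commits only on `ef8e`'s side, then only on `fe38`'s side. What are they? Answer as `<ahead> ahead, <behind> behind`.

0 ahead, 4 behind

Reachable from ef8e: {77e8, ef8e}.
Reachable from fe38: {0e71, 77e8, be3b, be9b, ef8e, fe38}.
Only in ef8e's history (ahead): {} — 0.
Only in fe38's history (behind): {0e71, be3b, be9b, fe38} — 4.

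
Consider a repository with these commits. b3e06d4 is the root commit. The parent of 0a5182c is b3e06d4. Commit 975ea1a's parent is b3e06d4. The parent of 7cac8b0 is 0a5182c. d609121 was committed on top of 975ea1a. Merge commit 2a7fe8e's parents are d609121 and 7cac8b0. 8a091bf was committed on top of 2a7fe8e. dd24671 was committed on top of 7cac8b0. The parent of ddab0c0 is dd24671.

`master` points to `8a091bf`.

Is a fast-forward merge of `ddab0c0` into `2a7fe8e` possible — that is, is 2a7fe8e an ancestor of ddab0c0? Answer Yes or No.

No

A fast-forward from 2a7fe8e to ddab0c0 is possible iff 2a7fe8e is an ancestor of ddab0c0.
Ancestors of ddab0c0: {0a5182c, 7cac8b0, b3e06d4, dd24671, ddab0c0}.
2a7fe8e is not among them, so fast-forward is not possible.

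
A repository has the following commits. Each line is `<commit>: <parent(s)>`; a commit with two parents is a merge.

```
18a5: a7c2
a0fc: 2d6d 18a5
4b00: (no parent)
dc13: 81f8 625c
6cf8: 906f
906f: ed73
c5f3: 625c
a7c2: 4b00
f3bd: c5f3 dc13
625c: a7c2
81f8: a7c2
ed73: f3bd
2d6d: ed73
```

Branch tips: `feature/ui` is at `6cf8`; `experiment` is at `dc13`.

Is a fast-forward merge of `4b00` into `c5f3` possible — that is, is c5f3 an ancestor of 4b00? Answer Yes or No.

A fast-forward from c5f3 to 4b00 is possible iff c5f3 is an ancestor of 4b00.
Ancestors of 4b00: {4b00}.
c5f3 is not among them, so fast-forward is not possible.

No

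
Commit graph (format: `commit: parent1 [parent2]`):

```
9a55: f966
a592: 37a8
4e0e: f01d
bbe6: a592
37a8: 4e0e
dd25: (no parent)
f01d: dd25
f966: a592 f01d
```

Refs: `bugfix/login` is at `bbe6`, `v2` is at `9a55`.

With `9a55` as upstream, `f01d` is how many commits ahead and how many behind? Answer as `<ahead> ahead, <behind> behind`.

Reachable from f01d: {dd25, f01d}.
Reachable from 9a55: {37a8, 4e0e, 9a55, a592, dd25, f01d, f966}.
Only in f01d's history (ahead): {} — 0.
Only in 9a55's history (behind): {37a8, 4e0e, 9a55, a592, f966} — 5.

0 ahead, 5 behind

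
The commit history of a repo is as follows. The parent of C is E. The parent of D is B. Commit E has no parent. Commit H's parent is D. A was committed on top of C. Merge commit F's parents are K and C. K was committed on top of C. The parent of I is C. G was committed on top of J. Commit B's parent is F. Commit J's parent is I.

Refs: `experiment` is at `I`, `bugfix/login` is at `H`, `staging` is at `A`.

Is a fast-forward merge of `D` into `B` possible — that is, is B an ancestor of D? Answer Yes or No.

A fast-forward from B to D is possible iff B is an ancestor of D.
Ancestors of D: {B, C, D, E, F, K}.
B is among them, so fast-forward is possible.

Yes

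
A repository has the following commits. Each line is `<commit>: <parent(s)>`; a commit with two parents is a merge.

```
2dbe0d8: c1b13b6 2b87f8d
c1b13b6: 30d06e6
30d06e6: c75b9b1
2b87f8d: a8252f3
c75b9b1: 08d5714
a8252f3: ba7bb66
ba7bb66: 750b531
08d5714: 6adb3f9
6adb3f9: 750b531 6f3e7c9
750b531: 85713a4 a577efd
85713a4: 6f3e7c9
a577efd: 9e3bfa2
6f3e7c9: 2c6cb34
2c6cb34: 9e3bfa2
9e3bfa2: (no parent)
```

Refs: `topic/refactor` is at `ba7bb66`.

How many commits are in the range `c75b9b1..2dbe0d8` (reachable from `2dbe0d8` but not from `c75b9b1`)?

6

Reachable from 2dbe0d8: {08d5714, 2b87f8d, 2c6cb34, 2dbe0d8, 30d06e6, 6adb3f9, 6f3e7c9, 750b531, 85713a4, 9e3bfa2, a577efd, a8252f3, ba7bb66, c1b13b6, c75b9b1}.
Reachable from c75b9b1: {08d5714, 2c6cb34, 6adb3f9, 6f3e7c9, 750b531, 85713a4, 9e3bfa2, a577efd, c75b9b1}.
In 2dbe0d8's history but not c75b9b1's: {2b87f8d, 2dbe0d8, 30d06e6, a8252f3, ba7bb66, c1b13b6} — 6 commits.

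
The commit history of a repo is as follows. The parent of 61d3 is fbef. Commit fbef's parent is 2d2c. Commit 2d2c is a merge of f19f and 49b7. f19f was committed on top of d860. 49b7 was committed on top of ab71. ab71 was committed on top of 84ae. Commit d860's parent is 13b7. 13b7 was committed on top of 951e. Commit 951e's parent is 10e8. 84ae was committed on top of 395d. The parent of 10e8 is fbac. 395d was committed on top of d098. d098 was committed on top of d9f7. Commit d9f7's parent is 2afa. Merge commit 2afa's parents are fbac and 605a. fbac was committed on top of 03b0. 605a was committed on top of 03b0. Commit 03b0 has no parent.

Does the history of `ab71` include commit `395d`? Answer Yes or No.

Yes

Ancestors of ab71 (commits reachable by following parents): {03b0, 2afa, 395d, 605a, 84ae, ab71, d098, d9f7, fbac}.
395d is in that set, so it is an ancestor of ab71.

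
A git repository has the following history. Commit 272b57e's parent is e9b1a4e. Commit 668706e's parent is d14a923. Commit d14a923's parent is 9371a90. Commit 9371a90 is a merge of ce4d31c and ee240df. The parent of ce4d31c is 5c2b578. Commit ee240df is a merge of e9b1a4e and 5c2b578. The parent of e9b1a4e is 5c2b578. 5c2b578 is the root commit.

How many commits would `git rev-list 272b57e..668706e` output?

Reachable from 668706e: {5c2b578, 668706e, 9371a90, ce4d31c, d14a923, e9b1a4e, ee240df}.
Reachable from 272b57e: {272b57e, 5c2b578, e9b1a4e}.
In 668706e's history but not 272b57e's: {668706e, 9371a90, ce4d31c, d14a923, ee240df} — 5 commits.

5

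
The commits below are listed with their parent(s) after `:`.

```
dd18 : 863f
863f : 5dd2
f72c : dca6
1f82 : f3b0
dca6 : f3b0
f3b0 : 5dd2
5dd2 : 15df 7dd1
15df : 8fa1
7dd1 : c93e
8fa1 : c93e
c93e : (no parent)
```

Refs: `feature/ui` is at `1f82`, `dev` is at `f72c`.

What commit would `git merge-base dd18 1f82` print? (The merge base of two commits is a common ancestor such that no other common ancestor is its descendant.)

Ancestors of dd18: {15df, 5dd2, 7dd1, 863f, 8fa1, c93e, dd18}.
Ancestors of 1f82: {15df, 1f82, 5dd2, 7dd1, 8fa1, c93e, f3b0}.
Common ancestors: {15df, 5dd2, 7dd1, 8fa1, c93e}.
Among these, 5dd2 is not an ancestor of any other common ancestor — it is the merge base.

5dd2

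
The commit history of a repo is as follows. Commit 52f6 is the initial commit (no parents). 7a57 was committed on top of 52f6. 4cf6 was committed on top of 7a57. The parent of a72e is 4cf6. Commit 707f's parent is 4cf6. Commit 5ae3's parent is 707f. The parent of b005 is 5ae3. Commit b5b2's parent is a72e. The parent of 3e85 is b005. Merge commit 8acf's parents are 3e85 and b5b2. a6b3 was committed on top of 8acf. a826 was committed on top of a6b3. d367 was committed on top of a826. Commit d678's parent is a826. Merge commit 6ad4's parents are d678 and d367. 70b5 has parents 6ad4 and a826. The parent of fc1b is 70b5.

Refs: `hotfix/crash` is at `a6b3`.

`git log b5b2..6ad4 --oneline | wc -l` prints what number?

Reachable from 6ad4: {3e85, 4cf6, 52f6, 5ae3, 6ad4, 707f, 7a57, 8acf, a6b3, a72e, a826, b005, b5b2, d367, d678}.
Reachable from b5b2: {4cf6, 52f6, 7a57, a72e, b5b2}.
In 6ad4's history but not b5b2's: {3e85, 5ae3, 6ad4, 707f, 8acf, a6b3, a826, b005, d367, d678} — 10 commits.

10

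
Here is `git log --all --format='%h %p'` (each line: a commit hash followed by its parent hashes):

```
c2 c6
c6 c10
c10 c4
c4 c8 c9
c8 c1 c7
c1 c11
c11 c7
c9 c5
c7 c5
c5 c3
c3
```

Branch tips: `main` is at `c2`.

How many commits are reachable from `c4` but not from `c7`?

Reachable from c4: {c1, c11, c3, c4, c5, c7, c8, c9}.
Reachable from c7: {c3, c5, c7}.
In c4's history but not c7's: {c1, c11, c4, c8, c9} — 5 commits.

5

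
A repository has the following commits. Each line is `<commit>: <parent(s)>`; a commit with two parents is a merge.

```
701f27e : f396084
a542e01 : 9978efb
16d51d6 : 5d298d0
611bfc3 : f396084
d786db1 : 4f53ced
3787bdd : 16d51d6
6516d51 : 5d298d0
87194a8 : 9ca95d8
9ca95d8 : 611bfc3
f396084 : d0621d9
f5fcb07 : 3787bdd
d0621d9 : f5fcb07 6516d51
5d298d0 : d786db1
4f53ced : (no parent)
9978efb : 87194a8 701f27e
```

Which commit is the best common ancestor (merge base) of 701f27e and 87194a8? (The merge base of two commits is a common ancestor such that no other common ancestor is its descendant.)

f396084

Ancestors of 701f27e: {16d51d6, 3787bdd, 4f53ced, 5d298d0, 6516d51, 701f27e, d0621d9, d786db1, f396084, f5fcb07}.
Ancestors of 87194a8: {16d51d6, 3787bdd, 4f53ced, 5d298d0, 611bfc3, 6516d51, 87194a8, 9ca95d8, d0621d9, d786db1, f396084, f5fcb07}.
Common ancestors: {16d51d6, 3787bdd, 4f53ced, 5d298d0, 6516d51, d0621d9, d786db1, f396084, f5fcb07}.
Among these, f396084 is not an ancestor of any other common ancestor — it is the merge base.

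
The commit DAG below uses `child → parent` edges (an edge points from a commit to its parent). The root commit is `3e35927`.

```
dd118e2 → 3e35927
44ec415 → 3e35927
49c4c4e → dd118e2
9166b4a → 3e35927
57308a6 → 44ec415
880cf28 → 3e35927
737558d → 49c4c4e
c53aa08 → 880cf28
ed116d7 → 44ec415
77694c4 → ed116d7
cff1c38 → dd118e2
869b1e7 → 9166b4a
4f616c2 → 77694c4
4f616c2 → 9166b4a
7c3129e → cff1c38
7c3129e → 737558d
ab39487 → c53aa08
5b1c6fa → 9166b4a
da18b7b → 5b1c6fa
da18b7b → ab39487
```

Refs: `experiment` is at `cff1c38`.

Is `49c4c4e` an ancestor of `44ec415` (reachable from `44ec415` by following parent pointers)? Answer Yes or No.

No

Ancestors of 44ec415: {3e35927, 44ec415}.
49c4c4e is not in that set, so it is not an ancestor of 44ec415.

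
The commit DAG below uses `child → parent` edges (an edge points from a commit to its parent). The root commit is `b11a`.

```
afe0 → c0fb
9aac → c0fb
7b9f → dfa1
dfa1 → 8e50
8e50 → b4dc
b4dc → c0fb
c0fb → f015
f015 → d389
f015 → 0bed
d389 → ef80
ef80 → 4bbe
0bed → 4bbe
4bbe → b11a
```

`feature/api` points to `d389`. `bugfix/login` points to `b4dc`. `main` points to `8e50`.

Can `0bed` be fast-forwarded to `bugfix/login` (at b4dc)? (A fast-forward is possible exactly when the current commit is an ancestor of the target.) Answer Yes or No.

Yes

A fast-forward from 0bed to b4dc is possible iff 0bed is an ancestor of b4dc.
Ancestors of b4dc: {0bed, 4bbe, b11a, b4dc, c0fb, d389, ef80, f015}.
0bed is among them, so fast-forward is possible.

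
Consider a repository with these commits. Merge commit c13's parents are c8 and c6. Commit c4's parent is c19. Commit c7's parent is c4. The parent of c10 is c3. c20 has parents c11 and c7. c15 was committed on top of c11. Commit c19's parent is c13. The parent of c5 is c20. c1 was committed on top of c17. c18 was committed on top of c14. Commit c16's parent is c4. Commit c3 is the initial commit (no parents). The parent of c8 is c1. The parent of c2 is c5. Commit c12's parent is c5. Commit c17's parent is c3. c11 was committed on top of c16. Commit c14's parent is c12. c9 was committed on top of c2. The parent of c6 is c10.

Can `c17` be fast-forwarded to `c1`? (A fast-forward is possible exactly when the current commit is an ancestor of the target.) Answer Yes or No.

A fast-forward from c17 to c1 is possible iff c17 is an ancestor of c1.
Ancestors of c1: {c1, c17, c3}.
c17 is among them, so fast-forward is possible.

Yes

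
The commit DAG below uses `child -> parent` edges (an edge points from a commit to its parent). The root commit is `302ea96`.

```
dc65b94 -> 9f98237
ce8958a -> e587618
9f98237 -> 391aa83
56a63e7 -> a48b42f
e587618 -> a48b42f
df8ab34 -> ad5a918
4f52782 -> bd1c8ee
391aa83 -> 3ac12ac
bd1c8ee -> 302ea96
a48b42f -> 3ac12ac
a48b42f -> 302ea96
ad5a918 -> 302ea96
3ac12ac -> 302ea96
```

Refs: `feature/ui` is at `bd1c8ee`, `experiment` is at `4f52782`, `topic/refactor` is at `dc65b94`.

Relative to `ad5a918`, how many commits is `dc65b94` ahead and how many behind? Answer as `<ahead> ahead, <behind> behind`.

4 ahead, 1 behind

Reachable from dc65b94: {302ea96, 391aa83, 3ac12ac, 9f98237, dc65b94}.
Reachable from ad5a918: {302ea96, ad5a918}.
Only in dc65b94's history (ahead): {391aa83, 3ac12ac, 9f98237, dc65b94} — 4.
Only in ad5a918's history (behind): {ad5a918} — 1.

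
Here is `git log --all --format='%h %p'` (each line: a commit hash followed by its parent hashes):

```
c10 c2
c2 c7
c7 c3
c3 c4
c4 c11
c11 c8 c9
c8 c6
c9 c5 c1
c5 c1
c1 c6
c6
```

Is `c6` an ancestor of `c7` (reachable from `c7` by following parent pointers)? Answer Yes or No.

Ancestors of c7 (commits reachable by following parents): {c1, c11, c3, c4, c5, c6, c7, c8, c9}.
c6 is in that set, so it is an ancestor of c7.

Yes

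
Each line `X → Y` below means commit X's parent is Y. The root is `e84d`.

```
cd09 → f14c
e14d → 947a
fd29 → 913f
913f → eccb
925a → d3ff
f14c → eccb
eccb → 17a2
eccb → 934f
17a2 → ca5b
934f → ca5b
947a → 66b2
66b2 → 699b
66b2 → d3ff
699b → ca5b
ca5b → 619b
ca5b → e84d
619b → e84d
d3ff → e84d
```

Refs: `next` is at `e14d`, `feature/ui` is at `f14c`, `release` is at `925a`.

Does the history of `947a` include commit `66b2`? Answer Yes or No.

Yes

Ancestors of 947a (commits reachable by following parents): {619b, 66b2, 699b, 947a, ca5b, d3ff, e84d}.
66b2 is in that set, so it is an ancestor of 947a.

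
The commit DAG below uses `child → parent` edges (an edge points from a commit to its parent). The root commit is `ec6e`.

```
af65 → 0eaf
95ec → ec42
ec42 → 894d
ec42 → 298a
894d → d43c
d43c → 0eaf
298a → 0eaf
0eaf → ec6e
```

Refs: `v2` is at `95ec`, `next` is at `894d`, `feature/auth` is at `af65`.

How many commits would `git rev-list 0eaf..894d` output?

Reachable from 894d: {0eaf, 894d, d43c, ec6e}.
Reachable from 0eaf: {0eaf, ec6e}.
In 894d's history but not 0eaf's: {894d, d43c} — 2 commits.

2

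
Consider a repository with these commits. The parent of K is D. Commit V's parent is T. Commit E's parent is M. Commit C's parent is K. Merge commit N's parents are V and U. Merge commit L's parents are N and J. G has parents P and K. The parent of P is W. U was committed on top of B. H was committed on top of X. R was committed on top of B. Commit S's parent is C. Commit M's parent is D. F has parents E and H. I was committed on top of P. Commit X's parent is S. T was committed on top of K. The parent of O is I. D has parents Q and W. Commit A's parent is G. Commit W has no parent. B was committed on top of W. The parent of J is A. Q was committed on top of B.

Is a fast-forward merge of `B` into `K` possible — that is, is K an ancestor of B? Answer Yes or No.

No

A fast-forward from K to B is possible iff K is an ancestor of B.
Ancestors of B: {B, W}.
K is not among them, so fast-forward is not possible.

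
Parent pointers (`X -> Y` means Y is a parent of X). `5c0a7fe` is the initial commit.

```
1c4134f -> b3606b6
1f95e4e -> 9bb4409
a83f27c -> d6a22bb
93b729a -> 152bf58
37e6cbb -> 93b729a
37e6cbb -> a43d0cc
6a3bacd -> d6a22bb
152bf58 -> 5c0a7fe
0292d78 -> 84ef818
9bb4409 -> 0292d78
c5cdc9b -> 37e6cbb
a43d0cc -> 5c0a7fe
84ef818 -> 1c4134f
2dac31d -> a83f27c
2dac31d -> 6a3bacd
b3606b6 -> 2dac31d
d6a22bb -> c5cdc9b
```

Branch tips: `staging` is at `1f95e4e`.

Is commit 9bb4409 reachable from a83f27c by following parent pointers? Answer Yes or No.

Ancestors of a83f27c: {152bf58, 37e6cbb, 5c0a7fe, 93b729a, a43d0cc, a83f27c, c5cdc9b, d6a22bb}.
9bb4409 is not in that set, so it is not an ancestor of a83f27c.

No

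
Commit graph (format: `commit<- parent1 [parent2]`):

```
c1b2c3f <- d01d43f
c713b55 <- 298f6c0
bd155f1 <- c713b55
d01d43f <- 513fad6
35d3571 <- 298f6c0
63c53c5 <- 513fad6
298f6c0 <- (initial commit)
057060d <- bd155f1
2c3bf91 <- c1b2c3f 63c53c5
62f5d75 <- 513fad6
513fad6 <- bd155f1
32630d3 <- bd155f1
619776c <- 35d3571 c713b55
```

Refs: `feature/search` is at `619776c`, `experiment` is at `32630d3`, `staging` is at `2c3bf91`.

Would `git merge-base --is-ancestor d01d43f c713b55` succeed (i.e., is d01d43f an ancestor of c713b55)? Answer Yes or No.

No

Ancestors of c713b55: {298f6c0, c713b55}.
d01d43f is not in that set, so it is not an ancestor of c713b55.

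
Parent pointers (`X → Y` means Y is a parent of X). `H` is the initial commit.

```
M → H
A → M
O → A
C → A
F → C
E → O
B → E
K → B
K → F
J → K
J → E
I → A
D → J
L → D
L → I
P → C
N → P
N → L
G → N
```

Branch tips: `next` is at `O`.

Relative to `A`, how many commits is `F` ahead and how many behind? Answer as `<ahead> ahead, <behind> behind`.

2 ahead, 0 behind

Reachable from F: {A, C, F, H, M}.
Reachable from A: {A, H, M}.
Only in F's history (ahead): {C, F} — 2.
Only in A's history (behind): {} — 0.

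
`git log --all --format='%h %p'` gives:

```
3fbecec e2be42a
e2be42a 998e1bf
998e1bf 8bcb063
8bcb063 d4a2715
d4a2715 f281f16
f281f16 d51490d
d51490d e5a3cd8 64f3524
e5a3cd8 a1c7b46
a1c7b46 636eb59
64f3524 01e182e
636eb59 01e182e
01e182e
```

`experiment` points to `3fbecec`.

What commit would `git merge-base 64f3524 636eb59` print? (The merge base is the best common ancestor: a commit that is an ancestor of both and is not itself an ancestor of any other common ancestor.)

01e182e

Ancestors of 64f3524: {01e182e, 64f3524}.
Ancestors of 636eb59: {01e182e, 636eb59}.
Common ancestors: {01e182e}.
The only common ancestor is 01e182e, so it is the merge base.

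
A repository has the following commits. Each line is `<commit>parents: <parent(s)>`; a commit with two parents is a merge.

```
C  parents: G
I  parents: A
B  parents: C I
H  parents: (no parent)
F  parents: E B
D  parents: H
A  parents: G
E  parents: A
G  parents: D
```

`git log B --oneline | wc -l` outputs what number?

Walking parent pointers from B: reachable set = {A, B, C, D, G, H, I}.
That is 7 commits.

7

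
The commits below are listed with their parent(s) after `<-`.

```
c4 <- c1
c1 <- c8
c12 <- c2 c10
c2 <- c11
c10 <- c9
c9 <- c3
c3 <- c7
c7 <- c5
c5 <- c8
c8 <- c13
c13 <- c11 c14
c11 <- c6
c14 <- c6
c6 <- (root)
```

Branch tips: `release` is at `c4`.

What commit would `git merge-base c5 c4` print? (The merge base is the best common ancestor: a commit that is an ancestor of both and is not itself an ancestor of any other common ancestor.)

Ancestors of c5: {c11, c13, c14, c5, c6, c8}.
Ancestors of c4: {c1, c11, c13, c14, c4, c6, c8}.
Common ancestors: {c11, c13, c14, c6, c8}.
Among these, c8 is not an ancestor of any other common ancestor — it is the merge base.

c8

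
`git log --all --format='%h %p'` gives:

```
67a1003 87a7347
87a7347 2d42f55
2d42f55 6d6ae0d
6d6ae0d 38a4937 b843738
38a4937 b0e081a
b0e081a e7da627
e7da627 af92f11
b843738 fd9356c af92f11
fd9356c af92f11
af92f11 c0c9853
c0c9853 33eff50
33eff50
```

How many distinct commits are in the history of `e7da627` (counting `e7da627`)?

Walking parent pointers from e7da627: reachable set = {33eff50, af92f11, c0c9853, e7da627}.
That is 4 commits.

4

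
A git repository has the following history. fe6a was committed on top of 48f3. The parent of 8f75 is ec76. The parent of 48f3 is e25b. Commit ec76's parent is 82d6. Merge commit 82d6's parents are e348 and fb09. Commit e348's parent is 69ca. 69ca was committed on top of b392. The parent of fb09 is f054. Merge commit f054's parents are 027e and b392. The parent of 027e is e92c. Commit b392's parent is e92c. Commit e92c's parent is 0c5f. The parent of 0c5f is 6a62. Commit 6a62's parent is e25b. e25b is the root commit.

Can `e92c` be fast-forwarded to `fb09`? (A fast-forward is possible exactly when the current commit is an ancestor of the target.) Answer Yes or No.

Yes

A fast-forward from e92c to fb09 is possible iff e92c is an ancestor of fb09.
Ancestors of fb09: {027e, 0c5f, 6a62, b392, e25b, e92c, f054, fb09}.
e92c is among them, so fast-forward is possible.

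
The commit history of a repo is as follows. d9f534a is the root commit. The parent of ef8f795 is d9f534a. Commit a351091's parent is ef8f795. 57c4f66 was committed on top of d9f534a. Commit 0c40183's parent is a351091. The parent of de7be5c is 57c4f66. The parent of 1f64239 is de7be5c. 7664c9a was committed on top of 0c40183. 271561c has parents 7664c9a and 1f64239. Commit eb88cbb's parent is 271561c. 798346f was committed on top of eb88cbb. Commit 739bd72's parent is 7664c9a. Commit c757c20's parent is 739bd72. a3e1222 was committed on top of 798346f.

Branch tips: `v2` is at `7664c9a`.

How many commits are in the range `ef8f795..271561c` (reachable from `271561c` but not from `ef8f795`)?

Reachable from 271561c: {0c40183, 1f64239, 271561c, 57c4f66, 7664c9a, a351091, d9f534a, de7be5c, ef8f795}.
Reachable from ef8f795: {d9f534a, ef8f795}.
In 271561c's history but not ef8f795's: {0c40183, 1f64239, 271561c, 57c4f66, 7664c9a, a351091, de7be5c} — 7 commits.

7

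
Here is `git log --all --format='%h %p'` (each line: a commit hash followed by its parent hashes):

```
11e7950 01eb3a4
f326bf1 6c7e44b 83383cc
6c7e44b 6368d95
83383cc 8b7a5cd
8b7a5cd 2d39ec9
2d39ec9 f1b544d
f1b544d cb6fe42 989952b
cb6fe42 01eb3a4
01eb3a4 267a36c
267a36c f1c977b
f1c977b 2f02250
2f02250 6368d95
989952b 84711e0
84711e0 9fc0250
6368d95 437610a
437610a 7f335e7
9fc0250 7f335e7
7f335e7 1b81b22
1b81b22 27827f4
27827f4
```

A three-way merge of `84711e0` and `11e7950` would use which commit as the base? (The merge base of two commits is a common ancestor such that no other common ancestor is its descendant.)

Ancestors of 84711e0: {1b81b22, 27827f4, 7f335e7, 84711e0, 9fc0250}.
Ancestors of 11e7950: {01eb3a4, 11e7950, 1b81b22, 267a36c, 27827f4, 2f02250, 437610a, 6368d95, 7f335e7, f1c977b}.
Common ancestors: {1b81b22, 27827f4, 7f335e7}.
Among these, 7f335e7 is not an ancestor of any other common ancestor — it is the merge base.

7f335e7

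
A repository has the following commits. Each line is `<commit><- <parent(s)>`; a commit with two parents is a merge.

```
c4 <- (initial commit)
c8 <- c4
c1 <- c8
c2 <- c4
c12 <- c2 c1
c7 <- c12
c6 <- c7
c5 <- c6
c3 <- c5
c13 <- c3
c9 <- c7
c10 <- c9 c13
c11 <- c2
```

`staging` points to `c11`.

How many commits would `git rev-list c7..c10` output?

Reachable from c10: {c1, c10, c12, c13, c2, c3, c4, c5, c6, c7, c8, c9}.
Reachable from c7: {c1, c12, c2, c4, c7, c8}.
In c10's history but not c7's: {c10, c13, c3, c5, c6, c9} — 6 commits.

6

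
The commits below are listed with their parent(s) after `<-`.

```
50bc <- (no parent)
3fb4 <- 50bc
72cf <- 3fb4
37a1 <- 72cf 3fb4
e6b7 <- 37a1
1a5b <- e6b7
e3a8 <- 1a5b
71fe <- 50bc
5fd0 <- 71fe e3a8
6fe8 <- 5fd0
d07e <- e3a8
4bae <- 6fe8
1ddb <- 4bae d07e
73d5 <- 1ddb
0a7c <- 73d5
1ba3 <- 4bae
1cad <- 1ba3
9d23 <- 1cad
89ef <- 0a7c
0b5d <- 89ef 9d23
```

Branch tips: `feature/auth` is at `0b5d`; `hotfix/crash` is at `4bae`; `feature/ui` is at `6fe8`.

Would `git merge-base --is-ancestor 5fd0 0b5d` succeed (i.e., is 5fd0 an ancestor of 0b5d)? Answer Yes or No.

Yes

Ancestors of 0b5d (commits reachable by following parents): {0a7c, 0b5d, 1a5b, 1ba3, 1cad, 1ddb, 37a1, 3fb4, 4bae, 50bc, 5fd0, 6fe8, 71fe, 72cf, 73d5, 89ef, 9d23, d07e, e3a8, e6b7}.
5fd0 is in that set, so it is an ancestor of 0b5d.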